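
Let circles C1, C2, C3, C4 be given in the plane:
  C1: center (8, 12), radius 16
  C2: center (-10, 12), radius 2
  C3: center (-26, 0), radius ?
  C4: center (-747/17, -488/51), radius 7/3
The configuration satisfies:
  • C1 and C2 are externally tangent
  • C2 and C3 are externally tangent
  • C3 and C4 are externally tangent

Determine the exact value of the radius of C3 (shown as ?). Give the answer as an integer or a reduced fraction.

1. [ext C2·C3]  r_C3² + 4r_C3 − 396 = 0  ⇒  r_C3 = 18 (r>0 drops 1)
2. [ext C3·C4]  r_C3² + (14/3)r_C3 − 408 = 0  ⇒  r_C3 = 18 (r>0 drops 1)

18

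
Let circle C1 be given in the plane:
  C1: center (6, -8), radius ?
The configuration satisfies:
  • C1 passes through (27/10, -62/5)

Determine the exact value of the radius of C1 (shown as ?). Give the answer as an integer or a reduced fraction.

1. [C1∋P]  r_C1² − 121/4 = 0  ⇒  r_C1 = 11/2 (r>0 drops 1)

11/2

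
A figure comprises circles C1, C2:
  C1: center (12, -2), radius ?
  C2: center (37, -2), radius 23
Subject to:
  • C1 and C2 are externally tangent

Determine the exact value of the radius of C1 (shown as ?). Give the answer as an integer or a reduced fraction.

2

1. [ext C1·C2]  r_C1² + 46r_C1 − 96 = 0  ⇒  r_C1 = 2 (r>0 drops 1)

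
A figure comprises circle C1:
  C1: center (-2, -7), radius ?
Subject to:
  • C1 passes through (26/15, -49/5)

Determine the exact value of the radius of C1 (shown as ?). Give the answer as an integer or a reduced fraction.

14/3

1. [C1∋P]  r_C1² − 196/9 = 0  ⇒  r_C1 = 14/3 (r>0 drops 1)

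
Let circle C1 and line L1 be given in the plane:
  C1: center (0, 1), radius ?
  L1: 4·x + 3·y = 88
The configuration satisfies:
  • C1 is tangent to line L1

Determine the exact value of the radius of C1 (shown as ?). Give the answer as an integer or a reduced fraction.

1. [C1‖L1]  r_C1² − 289 = 0  ⇒  r_C1 = 17 (r>0 drops 1)

17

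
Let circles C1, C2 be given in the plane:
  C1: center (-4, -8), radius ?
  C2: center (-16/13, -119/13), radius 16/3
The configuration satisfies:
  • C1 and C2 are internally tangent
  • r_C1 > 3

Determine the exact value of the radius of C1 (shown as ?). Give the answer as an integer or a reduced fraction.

1. [int C1,C2]  r_C1² − (32/3)r_C1 + 175/9 = 0  ⇒  r_C1 = 7/3 or 25/3
2. given r_C1 > 3: keep 25/3

25/3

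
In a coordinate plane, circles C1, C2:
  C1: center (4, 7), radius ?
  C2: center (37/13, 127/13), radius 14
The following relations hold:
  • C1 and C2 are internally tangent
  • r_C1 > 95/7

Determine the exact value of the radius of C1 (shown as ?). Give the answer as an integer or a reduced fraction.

17

1. [int C1,C2]  r_C1² − 28r_C1 + 187 = 0  ⇒  r_C1 = 11 or 17
2. given r_C1 > 95/7: keep 17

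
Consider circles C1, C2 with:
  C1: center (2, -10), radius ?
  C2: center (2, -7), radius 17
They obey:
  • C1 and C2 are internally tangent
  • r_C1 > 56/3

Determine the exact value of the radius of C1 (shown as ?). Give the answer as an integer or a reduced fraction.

20

1. [int C1,C2]  r_C1² − 34r_C1 + 280 = 0  ⇒  r_C1 = 14 or 20
2. given r_C1 > 56/3: keep 20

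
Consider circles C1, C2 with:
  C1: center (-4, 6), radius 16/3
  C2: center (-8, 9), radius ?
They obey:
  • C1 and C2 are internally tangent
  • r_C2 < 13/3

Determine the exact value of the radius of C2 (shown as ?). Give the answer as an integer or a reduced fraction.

1. [int C1,C2]  r_C2² − (32/3)r_C2 + 31/9 = 0  ⇒  r_C2 = 1/3 or 31/3
2. given r_C2 < 13/3: keep 1/3

1/3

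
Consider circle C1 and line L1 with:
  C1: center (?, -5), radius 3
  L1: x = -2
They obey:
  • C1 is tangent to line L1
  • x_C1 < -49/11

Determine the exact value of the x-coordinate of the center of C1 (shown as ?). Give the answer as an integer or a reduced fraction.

1. [C1‖L1]  x_C1² + 4x_C1 − 5 = 0  ⇒  x_C1 = -5 or 1
2. given x_C1 < -49/11: keep -5

-5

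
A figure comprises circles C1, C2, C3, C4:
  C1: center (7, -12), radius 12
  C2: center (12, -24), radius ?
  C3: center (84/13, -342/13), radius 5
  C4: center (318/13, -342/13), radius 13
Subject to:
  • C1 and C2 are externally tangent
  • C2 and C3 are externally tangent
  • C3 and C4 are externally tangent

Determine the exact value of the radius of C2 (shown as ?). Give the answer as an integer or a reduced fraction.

1

1. [ext C1·C2]  r_C2² + 24r_C2 − 25 = 0  ⇒  r_C2 = 1 (r>0 drops 1)
2. [ext C2·C3]  r_C2² + 10r_C2 − 11 = 0  ⇒  r_C2 = 1 (r>0 drops 1)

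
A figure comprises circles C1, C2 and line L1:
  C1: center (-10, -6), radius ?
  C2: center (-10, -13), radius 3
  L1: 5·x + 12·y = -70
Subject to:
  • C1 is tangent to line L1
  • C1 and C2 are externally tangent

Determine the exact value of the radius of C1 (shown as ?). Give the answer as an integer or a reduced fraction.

4

1. [C1‖L1]  r_C1² − 16 = 0  ⇒  r_C1 = 4 (r>0 drops 1)
2. [ext C1·C2]  r_C1² + 6r_C1 − 40 = 0  ⇒  r_C1 = 4 (r>0 drops 1)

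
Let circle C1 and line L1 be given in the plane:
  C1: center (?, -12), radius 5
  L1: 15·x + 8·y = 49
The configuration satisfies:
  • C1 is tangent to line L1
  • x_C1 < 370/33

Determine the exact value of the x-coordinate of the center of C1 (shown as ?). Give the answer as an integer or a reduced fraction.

1. [C1‖L1]  x_C1² − (58/3)x_C1 + 184/3 = 0  ⇒  x_C1 = 4 or 46/3
2. given x_C1 < 370/33: keep 4

4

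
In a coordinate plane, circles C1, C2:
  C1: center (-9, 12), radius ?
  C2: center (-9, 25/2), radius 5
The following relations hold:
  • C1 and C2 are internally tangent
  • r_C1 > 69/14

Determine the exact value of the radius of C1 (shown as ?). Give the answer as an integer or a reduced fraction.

1. [int C1,C2]  r_C1² − 10r_C1 + 99/4 = 0  ⇒  r_C1 = 9/2 or 11/2
2. given r_C1 > 69/14: keep 11/2

11/2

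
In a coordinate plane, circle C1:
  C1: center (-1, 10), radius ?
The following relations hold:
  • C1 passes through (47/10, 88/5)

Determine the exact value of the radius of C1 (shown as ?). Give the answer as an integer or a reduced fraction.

19/2

1. [C1∋P]  r_C1² − 361/4 = 0  ⇒  r_C1 = 19/2 (r>0 drops 1)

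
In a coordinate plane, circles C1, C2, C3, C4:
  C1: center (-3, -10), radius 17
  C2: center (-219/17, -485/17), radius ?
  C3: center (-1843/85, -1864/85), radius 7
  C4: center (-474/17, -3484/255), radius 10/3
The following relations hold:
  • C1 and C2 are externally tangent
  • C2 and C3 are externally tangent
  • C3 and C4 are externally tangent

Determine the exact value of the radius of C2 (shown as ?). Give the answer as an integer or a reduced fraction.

1. [ext C1·C2]  r_C2² + 34r_C2 − 152 = 0  ⇒  r_C2 = 4 (r>0 drops 1)
2. [ext C2·C3]  r_C2² + 14r_C2 − 72 = 0  ⇒  r_C2 = 4 (r>0 drops 1)

4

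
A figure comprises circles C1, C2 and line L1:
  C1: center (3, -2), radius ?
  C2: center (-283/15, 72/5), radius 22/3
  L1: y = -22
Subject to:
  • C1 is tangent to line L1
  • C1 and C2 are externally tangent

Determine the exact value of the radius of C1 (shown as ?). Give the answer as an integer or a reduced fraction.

1. [C1‖L1]  r_C1² − 400 = 0  ⇒  r_C1 = 20 (r>0 drops 1)
2. [ext C1·C2]  r_C1² + (44/3)r_C1 − 2080/3 = 0  ⇒  r_C1 = 20 (r>0 drops 1)

20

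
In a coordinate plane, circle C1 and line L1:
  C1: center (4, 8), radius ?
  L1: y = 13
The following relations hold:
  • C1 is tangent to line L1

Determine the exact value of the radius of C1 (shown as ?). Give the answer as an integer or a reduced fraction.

1. [C1‖L1]  r_C1² − 25 = 0  ⇒  r_C1 = 5 (r>0 drops 1)

5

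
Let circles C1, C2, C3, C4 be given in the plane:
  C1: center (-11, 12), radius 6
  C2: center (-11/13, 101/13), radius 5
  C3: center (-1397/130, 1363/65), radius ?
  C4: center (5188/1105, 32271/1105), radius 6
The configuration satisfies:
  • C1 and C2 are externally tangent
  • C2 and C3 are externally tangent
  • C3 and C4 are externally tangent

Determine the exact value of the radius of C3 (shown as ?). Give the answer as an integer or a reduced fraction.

1. [ext C2·C3]  r_C3² + 10r_C3 − 989/4 = 0  ⇒  r_C3 = 23/2 (r>0 drops 1)
2. [ext C3·C4]  r_C3² + 12r_C3 − 1081/4 = 0  ⇒  r_C3 = 23/2 (r>0 drops 1)

23/2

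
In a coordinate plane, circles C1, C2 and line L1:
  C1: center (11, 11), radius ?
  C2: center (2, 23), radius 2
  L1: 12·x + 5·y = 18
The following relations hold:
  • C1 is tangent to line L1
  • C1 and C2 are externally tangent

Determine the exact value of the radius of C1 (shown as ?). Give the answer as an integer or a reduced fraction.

1. [C1‖L1]  r_C1² − 169 = 0  ⇒  r_C1 = 13 (r>0 drops 1)
2. [ext C1·C2]  r_C1² + 4r_C1 − 221 = 0  ⇒  r_C1 = 13 (r>0 drops 1)

13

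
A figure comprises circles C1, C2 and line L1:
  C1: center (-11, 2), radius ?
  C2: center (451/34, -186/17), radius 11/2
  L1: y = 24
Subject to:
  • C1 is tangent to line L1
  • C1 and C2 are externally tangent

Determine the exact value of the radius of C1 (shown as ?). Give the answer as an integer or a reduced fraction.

1. [C1‖L1]  r_C1² − 484 = 0  ⇒  r_C1 = 22 (r>0 drops 1)
2. [ext C1·C2]  r_C1² + 11r_C1 − 726 = 0  ⇒  r_C1 = 22 (r>0 drops 1)

22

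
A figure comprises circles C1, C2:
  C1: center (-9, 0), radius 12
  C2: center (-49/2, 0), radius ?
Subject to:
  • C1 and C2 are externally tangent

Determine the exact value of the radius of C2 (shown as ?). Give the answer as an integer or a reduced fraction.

7/2

1. [ext C1·C2]  r_C2² + 24r_C2 − 385/4 = 0  ⇒  r_C2 = 7/2 (r>0 drops 1)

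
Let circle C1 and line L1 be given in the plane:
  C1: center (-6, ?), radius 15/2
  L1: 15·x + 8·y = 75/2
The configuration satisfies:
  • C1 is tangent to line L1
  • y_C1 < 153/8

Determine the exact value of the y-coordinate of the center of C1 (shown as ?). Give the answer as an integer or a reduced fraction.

0

1. [C1‖L1]  y_C1² − (255/8)y_C1 = 0  ⇒  y_C1 = 0 or 255/8
2. given y_C1 < 153/8: keep 0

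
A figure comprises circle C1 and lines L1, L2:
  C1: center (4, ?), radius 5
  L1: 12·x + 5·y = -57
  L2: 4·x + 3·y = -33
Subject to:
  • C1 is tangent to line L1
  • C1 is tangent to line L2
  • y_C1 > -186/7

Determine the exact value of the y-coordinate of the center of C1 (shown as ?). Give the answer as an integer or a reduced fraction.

-8

1. [C1‖L1]  y_C1² + 42y_C1 + 272 = 0  ⇒  y_C1 = -34 or -8
2. [C1‖L2]  y_C1² + (98/3)y_C1 + 592/3 = 0  ⇒  y_C1 = -74/3 or -8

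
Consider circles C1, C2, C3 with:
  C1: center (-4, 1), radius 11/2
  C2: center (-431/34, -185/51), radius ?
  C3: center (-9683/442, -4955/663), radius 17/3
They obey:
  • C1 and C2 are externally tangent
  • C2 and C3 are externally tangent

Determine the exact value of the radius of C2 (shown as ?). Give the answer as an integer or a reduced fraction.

1. [ext C1·C2]  r_C2² + 11r_C2 − 598/9 = 0  ⇒  r_C2 = 13/3 (r>0 drops 1)
2. [ext C2·C3]  r_C2² + (34/3)r_C2 − 611/9 = 0  ⇒  r_C2 = 13/3 (r>0 drops 1)

13/3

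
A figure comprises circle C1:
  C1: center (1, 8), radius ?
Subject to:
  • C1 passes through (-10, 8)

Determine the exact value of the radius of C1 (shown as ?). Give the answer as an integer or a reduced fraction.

1. [C1∋P]  r_C1² − 121 = 0  ⇒  r_C1 = 11 (r>0 drops 1)

11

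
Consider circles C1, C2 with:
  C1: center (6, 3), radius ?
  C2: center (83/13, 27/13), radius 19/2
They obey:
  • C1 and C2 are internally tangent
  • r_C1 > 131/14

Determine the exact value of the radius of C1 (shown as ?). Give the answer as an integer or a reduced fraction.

1. [int C1,C2]  r_C1² − 19r_C1 + 357/4 = 0  ⇒  r_C1 = 17/2 or 21/2
2. given r_C1 > 131/14: keep 21/2

21/2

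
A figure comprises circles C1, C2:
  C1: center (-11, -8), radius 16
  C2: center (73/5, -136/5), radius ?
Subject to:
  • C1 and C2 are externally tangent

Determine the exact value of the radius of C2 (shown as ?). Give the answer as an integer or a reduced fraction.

16

1. [ext C1·C2]  r_C2² + 32r_C2 − 768 = 0  ⇒  r_C2 = 16 (r>0 drops 1)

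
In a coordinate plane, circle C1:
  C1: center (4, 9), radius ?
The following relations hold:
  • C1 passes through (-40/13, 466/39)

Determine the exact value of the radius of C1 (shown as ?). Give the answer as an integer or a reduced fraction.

23/3

1. [C1∋P]  r_C1² − 529/9 = 0  ⇒  r_C1 = 23/3 (r>0 drops 1)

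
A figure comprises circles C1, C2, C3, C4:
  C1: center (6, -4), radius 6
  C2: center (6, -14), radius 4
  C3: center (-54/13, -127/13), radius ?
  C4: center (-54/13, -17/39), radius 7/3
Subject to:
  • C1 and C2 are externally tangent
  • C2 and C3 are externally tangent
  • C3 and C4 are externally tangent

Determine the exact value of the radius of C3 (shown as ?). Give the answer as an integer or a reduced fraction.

1. [ext C2·C3]  r_C3² + 8r_C3 − 105 = 0  ⇒  r_C3 = 7 (r>0 drops 1)
2. [ext C3·C4]  r_C3² + (14/3)r_C3 − 245/3 = 0  ⇒  r_C3 = 7 (r>0 drops 1)

7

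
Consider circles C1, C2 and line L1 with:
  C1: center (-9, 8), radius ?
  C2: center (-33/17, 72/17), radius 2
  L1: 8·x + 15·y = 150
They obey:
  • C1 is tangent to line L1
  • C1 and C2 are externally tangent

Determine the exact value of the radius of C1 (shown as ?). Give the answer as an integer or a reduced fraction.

6

1. [C1‖L1]  r_C1² − 36 = 0  ⇒  r_C1 = 6 (r>0 drops 1)
2. [ext C1·C2]  r_C1² + 4r_C1 − 60 = 0  ⇒  r_C1 = 6 (r>0 drops 1)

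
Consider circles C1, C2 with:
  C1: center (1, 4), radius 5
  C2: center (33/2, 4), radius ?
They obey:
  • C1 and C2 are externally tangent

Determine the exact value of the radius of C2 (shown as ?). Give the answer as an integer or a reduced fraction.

21/2

1. [ext C1·C2]  r_C2² + 10r_C2 − 861/4 = 0  ⇒  r_C2 = 21/2 (r>0 drops 1)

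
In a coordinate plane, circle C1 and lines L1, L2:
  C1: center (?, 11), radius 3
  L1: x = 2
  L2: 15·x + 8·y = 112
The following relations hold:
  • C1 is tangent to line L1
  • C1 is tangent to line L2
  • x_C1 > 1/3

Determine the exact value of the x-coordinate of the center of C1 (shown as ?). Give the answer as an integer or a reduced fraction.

5

1. [C1‖L1]  x_C1² − 4x_C1 − 5 = 0  ⇒  x_C1 = -1 or 5
2. [C1‖L2]  x_C1² − (16/5)x_C1 − 9 = 0  ⇒  x_C1 = -9/5 or 5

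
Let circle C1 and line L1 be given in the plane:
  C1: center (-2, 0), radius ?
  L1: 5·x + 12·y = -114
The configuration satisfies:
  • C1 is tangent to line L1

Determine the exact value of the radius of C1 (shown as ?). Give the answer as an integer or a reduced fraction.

8

1. [C1‖L1]  r_C1² − 64 = 0  ⇒  r_C1 = 8 (r>0 drops 1)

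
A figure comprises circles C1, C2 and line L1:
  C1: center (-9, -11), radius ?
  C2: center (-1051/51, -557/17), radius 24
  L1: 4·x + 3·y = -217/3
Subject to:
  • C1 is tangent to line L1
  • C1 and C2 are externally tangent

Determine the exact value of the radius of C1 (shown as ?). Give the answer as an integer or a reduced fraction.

2/3

1. [C1‖L1]  r_C1² − 4/9 = 0  ⇒  r_C1 = 2/3 (r>0 drops 1)
2. [ext C1·C2]  r_C1² + 48r_C1 − 292/9 = 0  ⇒  r_C1 = 2/3 (r>0 drops 1)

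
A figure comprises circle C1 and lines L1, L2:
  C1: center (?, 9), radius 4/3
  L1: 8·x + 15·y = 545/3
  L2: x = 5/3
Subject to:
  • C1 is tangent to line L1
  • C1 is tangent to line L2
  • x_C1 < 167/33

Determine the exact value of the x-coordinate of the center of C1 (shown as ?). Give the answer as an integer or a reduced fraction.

3

1. [C1‖L1]  x_C1² − (35/3)x_C1 + 26 = 0  ⇒  x_C1 = 3 or 26/3
2. [C1‖L2]  x_C1² − (10/3)x_C1 + 1 = 0  ⇒  x_C1 = 1/3 or 3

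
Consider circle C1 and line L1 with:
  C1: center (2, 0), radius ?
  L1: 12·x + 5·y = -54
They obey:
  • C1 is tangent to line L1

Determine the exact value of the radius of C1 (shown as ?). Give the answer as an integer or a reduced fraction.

1. [C1‖L1]  r_C1² − 36 = 0  ⇒  r_C1 = 6 (r>0 drops 1)

6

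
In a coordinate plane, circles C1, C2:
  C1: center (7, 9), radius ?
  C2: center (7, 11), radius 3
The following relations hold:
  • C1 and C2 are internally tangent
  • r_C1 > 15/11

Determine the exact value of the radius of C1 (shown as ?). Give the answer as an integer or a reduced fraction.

5

1. [int C1,C2]  r_C1² − 6r_C1 + 5 = 0  ⇒  r_C1 = 1 or 5
2. given r_C1 > 15/11: keep 5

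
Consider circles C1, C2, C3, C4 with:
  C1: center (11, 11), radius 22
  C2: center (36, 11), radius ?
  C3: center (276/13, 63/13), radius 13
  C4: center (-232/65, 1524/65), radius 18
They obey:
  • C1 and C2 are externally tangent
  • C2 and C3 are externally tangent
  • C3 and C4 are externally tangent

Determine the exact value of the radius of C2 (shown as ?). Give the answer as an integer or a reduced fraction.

1. [ext C1·C2]  r_C2² + 44r_C2 − 141 = 0  ⇒  r_C2 = 3 (r>0 drops 1)
2. [ext C2·C3]  r_C2² + 26r_C2 − 87 = 0  ⇒  r_C2 = 3 (r>0 drops 1)

3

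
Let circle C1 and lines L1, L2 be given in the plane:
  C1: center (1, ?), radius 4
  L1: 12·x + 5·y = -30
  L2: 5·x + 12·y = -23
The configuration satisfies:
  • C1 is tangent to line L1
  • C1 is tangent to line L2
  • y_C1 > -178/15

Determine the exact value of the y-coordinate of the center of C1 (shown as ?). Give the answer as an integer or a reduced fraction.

2

1. [C1‖L1]  y_C1² + (84/5)y_C1 − 188/5 = 0  ⇒  y_C1 = -94/5 or 2
2. [C1‖L2]  y_C1² + (14/3)y_C1 − 40/3 = 0  ⇒  y_C1 = -20/3 or 2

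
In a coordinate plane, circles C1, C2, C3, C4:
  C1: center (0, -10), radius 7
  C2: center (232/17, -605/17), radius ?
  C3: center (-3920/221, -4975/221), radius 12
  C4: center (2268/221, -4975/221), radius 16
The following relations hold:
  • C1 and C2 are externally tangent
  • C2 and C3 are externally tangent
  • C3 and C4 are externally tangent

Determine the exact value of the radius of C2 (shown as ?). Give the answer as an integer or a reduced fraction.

22

1. [ext C1·C2]  r_C2² + 14r_C2 − 792 = 0  ⇒  r_C2 = 22 (r>0 drops 1)
2. [ext C2·C3]  r_C2² + 24r_C2 − 1012 = 0  ⇒  r_C2 = 22 (r>0 drops 1)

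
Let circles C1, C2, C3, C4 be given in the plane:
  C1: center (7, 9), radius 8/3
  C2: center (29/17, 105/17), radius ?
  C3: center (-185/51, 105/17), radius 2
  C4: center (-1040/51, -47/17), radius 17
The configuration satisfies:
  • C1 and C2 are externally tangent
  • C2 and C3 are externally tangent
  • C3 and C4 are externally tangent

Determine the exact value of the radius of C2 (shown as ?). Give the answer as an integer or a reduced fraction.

1. [ext C1·C2]  r_C2² + (16/3)r_C2 − 260/9 = 0  ⇒  r_C2 = 10/3 (r>0 drops 1)
2. [ext C2·C3]  r_C2² + 4r_C2 − 220/9 = 0  ⇒  r_C2 = 10/3 (r>0 drops 1)

10/3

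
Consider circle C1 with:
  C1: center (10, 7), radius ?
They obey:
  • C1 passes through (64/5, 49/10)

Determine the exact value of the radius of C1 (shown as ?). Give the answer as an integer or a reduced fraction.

1. [C1∋P]  r_C1² − 49/4 = 0  ⇒  r_C1 = 7/2 (r>0 drops 1)

7/2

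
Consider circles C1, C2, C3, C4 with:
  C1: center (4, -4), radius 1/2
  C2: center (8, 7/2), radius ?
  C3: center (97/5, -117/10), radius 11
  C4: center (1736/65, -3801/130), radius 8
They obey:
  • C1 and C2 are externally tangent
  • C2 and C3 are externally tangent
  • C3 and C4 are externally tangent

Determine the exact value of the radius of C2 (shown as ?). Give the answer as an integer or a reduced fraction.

1. [ext C1·C2]  r_C2² + 1r_C2 − 72 = 0  ⇒  r_C2 = 8 (r>0 drops 1)
2. [ext C2·C3]  r_C2² + 22r_C2 − 240 = 0  ⇒  r_C2 = 8 (r>0 drops 1)

8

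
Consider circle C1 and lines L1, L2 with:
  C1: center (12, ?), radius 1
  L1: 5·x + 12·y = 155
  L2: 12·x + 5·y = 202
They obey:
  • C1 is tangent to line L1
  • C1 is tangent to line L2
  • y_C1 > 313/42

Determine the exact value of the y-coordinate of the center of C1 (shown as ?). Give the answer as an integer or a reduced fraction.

1. [C1‖L1]  y_C1² − (95/6)y_C1 + 123/2 = 0  ⇒  y_C1 = 41/6 or 9
2. [C1‖L2]  y_C1² − (116/5)y_C1 + 639/5 = 0  ⇒  y_C1 = 9 or 71/5

9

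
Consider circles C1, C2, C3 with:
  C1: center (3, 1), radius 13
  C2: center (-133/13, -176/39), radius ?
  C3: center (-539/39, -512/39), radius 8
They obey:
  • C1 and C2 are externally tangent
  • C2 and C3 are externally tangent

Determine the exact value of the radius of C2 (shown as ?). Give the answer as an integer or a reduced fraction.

4/3

1. [ext C1·C2]  r_C2² + 26r_C2 − 328/9 = 0  ⇒  r_C2 = 4/3 (r>0 drops 1)
2. [ext C2·C3]  r_C2² + 16r_C2 − 208/9 = 0  ⇒  r_C2 = 4/3 (r>0 drops 1)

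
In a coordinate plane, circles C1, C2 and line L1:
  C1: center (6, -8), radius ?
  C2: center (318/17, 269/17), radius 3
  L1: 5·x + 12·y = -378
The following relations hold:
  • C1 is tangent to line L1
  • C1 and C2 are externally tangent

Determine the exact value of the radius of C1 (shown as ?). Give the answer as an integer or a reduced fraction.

24

1. [C1‖L1]  r_C1² − 576 = 0  ⇒  r_C1 = 24 (r>0 drops 1)
2. [ext C1·C2]  r_C1² + 6r_C1 − 720 = 0  ⇒  r_C1 = 24 (r>0 drops 1)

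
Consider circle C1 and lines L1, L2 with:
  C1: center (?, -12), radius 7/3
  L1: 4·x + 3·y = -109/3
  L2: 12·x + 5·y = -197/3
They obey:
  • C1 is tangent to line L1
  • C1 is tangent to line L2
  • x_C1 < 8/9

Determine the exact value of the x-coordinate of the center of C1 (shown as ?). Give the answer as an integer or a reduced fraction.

1. [C1‖L1]  x_C1² + (1/6)x_C1 − 17/2 = 0  ⇒  x_C1 = -3 or 17/6
2. [C1‖L2]  x_C1² + (17/18)x_C1 − 37/6 = 0  ⇒  x_C1 = -3 or 37/18

-3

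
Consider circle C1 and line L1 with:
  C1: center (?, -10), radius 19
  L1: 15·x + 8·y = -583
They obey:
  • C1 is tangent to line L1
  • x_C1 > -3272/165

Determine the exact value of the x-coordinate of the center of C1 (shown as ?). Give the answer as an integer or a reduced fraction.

-12

1. [C1‖L1]  x_C1² + (1006/15)x_C1 + 3304/5 = 0  ⇒  x_C1 = -826/15 or -12
2. given x_C1 > -3272/165: keep -12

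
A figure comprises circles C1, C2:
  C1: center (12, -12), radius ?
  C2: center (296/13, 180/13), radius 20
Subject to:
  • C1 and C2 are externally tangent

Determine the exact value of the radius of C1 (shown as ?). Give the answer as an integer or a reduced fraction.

8

1. [ext C1·C2]  r_C1² + 40r_C1 − 384 = 0  ⇒  r_C1 = 8 (r>0 drops 1)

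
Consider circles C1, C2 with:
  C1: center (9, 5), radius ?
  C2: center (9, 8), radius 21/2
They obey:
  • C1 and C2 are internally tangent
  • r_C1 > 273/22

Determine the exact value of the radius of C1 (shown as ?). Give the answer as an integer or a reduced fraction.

1. [int C1,C2]  r_C1² − 21r_C1 + 405/4 = 0  ⇒  r_C1 = 15/2 or 27/2
2. given r_C1 > 273/22: keep 27/2

27/2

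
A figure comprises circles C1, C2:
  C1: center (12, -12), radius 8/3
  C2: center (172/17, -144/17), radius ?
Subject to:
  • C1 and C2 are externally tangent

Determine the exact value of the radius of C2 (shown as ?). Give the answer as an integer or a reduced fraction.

1. [ext C1·C2]  r_C2² + (16/3)r_C2 − 80/9 = 0  ⇒  r_C2 = 4/3 (r>0 drops 1)

4/3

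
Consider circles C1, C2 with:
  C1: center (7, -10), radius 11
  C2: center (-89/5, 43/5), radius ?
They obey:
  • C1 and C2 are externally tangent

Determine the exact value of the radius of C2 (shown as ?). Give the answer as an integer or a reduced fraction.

1. [ext C1·C2]  r_C2² + 22r_C2 − 840 = 0  ⇒  r_C2 = 20 (r>0 drops 1)

20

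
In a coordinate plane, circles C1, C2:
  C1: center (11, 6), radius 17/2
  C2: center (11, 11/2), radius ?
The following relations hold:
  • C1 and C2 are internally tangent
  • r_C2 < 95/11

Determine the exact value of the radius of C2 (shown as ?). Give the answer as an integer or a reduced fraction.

1. [int C1,C2]  r_C2² − 17r_C2 + 72 = 0  ⇒  r_C2 = 8 or 9
2. given r_C2 < 95/11: keep 8

8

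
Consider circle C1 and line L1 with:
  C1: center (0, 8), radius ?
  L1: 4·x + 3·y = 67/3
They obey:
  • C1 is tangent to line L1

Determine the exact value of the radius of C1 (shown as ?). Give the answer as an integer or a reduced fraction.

1. [C1‖L1]  r_C1² − 1/9 = 0  ⇒  r_C1 = 1/3 (r>0 drops 1)

1/3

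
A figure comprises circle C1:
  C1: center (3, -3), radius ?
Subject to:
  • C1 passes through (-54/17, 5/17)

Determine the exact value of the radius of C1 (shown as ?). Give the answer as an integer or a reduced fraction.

1. [C1∋P]  r_C1² − 49 = 0  ⇒  r_C1 = 7 (r>0 drops 1)

7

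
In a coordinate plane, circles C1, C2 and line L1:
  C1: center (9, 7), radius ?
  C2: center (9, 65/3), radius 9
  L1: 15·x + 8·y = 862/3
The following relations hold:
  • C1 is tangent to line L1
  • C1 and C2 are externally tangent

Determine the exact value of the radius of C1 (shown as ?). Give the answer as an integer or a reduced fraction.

1. [C1‖L1]  r_C1² − 289/9 = 0  ⇒  r_C1 = 17/3 (r>0 drops 1)
2. [ext C1·C2]  r_C1² + 18r_C1 − 1207/9 = 0  ⇒  r_C1 = 17/3 (r>0 drops 1)

17/3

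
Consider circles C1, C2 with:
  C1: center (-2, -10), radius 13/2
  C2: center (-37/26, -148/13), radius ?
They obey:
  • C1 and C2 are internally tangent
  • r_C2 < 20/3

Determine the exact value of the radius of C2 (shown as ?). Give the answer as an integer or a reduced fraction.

5

1. [int C1,C2]  r_C2² − 13r_C2 + 40 = 0  ⇒  r_C2 = 5 or 8
2. given r_C2 < 20/3: keep 5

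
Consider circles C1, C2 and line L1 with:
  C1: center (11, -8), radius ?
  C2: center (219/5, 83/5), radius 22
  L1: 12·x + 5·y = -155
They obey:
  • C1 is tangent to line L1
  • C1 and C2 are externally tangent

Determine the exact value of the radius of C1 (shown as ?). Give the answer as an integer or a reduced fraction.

1. [C1‖L1]  r_C1² − 361 = 0  ⇒  r_C1 = 19 (r>0 drops 1)
2. [ext C1·C2]  r_C1² + 44r_C1 − 1197 = 0  ⇒  r_C1 = 19 (r>0 drops 1)

19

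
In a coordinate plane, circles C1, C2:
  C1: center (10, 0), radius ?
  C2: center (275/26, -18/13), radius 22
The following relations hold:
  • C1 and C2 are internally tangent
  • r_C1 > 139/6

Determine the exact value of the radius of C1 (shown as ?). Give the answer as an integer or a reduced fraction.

1. [int C1,C2]  r_C1² − 44r_C1 + 1927/4 = 0  ⇒  r_C1 = 41/2 or 47/2
2. given r_C1 > 139/6: keep 47/2

47/2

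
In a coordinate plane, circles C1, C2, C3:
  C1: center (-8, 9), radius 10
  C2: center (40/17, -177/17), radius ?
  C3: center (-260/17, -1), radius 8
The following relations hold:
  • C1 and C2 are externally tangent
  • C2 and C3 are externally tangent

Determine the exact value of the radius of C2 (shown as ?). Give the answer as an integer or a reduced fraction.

1. [ext C1·C2]  r_C2² + 20r_C2 − 384 = 0  ⇒  r_C2 = 12 (r>0 drops 1)
2. [ext C2·C3]  r_C2² + 16r_C2 − 336 = 0  ⇒  r_C2 = 12 (r>0 drops 1)

12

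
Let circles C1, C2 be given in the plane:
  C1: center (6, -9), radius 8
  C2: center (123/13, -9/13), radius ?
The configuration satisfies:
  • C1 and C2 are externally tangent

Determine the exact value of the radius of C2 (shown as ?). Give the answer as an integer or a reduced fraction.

1

1. [ext C1·C2]  r_C2² + 16r_C2 − 17 = 0  ⇒  r_C2 = 1 (r>0 drops 1)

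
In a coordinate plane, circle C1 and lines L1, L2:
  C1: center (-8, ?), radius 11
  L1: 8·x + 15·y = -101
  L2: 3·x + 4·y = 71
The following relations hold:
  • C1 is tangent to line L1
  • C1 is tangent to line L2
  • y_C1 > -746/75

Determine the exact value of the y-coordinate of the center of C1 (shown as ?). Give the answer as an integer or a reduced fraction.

1. [C1‖L1]  y_C1² + (74/15)y_C1 − 448/3 = 0  ⇒  y_C1 = -224/15 or 10
2. [C1‖L2]  y_C1² − (95/2)y_C1 + 375 = 0  ⇒  y_C1 = 10 or 75/2

10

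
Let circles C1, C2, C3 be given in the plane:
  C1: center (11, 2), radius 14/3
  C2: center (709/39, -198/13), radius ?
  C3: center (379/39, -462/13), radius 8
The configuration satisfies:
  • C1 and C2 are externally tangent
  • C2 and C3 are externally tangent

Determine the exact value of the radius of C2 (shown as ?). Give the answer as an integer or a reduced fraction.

1. [ext C1·C2]  r_C2² + (28/3)r_C2 − 980/3 = 0  ⇒  r_C2 = 14 (r>0 drops 1)
2. [ext C2·C3]  r_C2² + 16r_C2 − 420 = 0  ⇒  r_C2 = 14 (r>0 drops 1)

14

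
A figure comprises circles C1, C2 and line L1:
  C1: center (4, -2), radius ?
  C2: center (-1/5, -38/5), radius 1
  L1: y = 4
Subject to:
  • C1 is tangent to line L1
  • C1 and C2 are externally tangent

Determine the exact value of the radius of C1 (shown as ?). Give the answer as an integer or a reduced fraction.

6

1. [C1‖L1]  r_C1² − 36 = 0  ⇒  r_C1 = 6 (r>0 drops 1)
2. [ext C1·C2]  r_C1² + 2r_C1 − 48 = 0  ⇒  r_C1 = 6 (r>0 drops 1)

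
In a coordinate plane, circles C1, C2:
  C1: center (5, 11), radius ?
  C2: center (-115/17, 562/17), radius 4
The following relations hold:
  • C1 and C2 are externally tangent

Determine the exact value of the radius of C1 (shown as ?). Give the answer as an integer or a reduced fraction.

1. [ext C1·C2]  r_C1² + 8r_C1 − 609 = 0  ⇒  r_C1 = 21 (r>0 drops 1)

21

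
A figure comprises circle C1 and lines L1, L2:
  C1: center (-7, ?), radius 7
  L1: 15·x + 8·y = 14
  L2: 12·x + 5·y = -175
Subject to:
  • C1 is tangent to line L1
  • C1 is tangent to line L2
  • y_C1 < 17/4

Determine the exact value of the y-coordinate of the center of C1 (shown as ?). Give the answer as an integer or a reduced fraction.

0

1. [C1‖L1]  y_C1² − (119/4)y_C1 = 0  ⇒  y_C1 = 0 or 119/4
2. [C1‖L2]  y_C1² + (182/5)y_C1 = 0  ⇒  y_C1 = -182/5 or 0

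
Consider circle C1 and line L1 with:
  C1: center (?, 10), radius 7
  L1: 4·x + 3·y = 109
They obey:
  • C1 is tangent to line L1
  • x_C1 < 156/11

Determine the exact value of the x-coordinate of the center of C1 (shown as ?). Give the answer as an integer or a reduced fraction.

1. [C1‖L1]  x_C1² − (79/2)x_C1 + 627/2 = 0  ⇒  x_C1 = 11 or 57/2
2. given x_C1 < 156/11: keep 11

11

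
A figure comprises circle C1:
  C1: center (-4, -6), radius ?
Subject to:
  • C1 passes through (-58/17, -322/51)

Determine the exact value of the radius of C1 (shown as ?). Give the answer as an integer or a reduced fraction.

2/3

1. [C1∋P]  r_C1² − 4/9 = 0  ⇒  r_C1 = 2/3 (r>0 drops 1)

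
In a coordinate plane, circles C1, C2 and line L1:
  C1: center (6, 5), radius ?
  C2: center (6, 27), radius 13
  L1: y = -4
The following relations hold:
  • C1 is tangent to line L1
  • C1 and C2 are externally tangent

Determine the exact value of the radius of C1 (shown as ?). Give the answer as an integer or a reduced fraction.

1. [C1‖L1]  r_C1² − 81 = 0  ⇒  r_C1 = 9 (r>0 drops 1)
2. [ext C1·C2]  r_C1² + 26r_C1 − 315 = 0  ⇒  r_C1 = 9 (r>0 drops 1)

9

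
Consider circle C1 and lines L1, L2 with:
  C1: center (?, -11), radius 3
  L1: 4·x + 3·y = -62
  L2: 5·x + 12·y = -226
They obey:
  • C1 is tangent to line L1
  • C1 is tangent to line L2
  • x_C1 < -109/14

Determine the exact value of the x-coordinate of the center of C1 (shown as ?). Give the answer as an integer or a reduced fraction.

1. [C1‖L1]  x_C1² + (29/2)x_C1 + 77/2 = 0  ⇒  x_C1 = -11 or -7/2
2. [C1‖L2]  x_C1² + (188/5)x_C1 + 1463/5 = 0  ⇒  x_C1 = -133/5 or -11

-11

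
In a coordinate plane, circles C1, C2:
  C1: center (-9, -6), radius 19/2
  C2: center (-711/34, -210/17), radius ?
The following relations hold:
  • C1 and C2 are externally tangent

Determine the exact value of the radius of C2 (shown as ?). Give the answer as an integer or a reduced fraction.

4

1. [ext C1·C2]  r_C2² + 19r_C2 − 92 = 0  ⇒  r_C2 = 4 (r>0 drops 1)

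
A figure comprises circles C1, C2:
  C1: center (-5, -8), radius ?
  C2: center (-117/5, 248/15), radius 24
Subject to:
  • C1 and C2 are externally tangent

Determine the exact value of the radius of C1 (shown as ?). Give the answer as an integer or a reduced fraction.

20/3

1. [ext C1·C2]  r_C1² + 48r_C1 − 3280/9 = 0  ⇒  r_C1 = 20/3 (r>0 drops 1)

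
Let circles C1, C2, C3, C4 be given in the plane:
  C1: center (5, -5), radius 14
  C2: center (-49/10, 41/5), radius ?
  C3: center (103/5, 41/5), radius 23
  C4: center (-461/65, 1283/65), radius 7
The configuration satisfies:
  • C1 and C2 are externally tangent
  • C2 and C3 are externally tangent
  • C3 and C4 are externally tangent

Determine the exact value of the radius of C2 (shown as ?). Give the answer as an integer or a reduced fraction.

1. [ext C1·C2]  r_C2² + 28r_C2 − 305/4 = 0  ⇒  r_C2 = 5/2 (r>0 drops 1)
2. [ext C2·C3]  r_C2² + 46r_C2 − 485/4 = 0  ⇒  r_C2 = 5/2 (r>0 drops 1)

5/2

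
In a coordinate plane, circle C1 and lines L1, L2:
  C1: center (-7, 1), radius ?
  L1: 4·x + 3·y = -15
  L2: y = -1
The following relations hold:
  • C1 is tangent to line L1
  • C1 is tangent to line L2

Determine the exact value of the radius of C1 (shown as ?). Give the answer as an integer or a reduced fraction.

1. [C1‖L1]  r_C1² − 4 = 0  ⇒  r_C1 = 2 (r>0 drops 1)
2. [C1‖L2]  r_C1² − 4 = 0  ⇒  r_C1 = 2 (r>0 drops 1)

2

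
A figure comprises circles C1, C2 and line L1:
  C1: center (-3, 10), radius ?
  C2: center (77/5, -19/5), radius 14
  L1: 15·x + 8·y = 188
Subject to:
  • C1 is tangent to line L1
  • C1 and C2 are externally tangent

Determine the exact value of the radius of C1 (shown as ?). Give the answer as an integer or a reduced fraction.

1. [C1‖L1]  r_C1² − 81 = 0  ⇒  r_C1 = 9 (r>0 drops 1)
2. [ext C1·C2]  r_C1² + 28r_C1 − 333 = 0  ⇒  r_C1 = 9 (r>0 drops 1)

9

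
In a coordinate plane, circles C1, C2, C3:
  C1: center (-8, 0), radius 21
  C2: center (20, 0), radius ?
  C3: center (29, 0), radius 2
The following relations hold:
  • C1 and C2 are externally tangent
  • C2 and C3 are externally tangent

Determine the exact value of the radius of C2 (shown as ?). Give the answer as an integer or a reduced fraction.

7

1. [ext C1·C2]  r_C2² + 42r_C2 − 343 = 0  ⇒  r_C2 = 7 (r>0 drops 1)
2. [ext C2·C3]  r_C2² + 4r_C2 − 77 = 0  ⇒  r_C2 = 7 (r>0 drops 1)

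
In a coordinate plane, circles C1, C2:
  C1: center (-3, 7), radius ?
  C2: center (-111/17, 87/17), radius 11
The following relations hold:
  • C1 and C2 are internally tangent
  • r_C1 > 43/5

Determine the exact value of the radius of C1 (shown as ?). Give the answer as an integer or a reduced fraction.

1. [int C1,C2]  r_C1² − 22r_C1 + 105 = 0  ⇒  r_C1 = 7 or 15
2. given r_C1 > 43/5: keep 15

15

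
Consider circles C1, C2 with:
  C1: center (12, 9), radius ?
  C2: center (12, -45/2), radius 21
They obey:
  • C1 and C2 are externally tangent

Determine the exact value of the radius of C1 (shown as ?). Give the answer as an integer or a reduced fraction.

1. [ext C1·C2]  r_C1² + 42r_C1 − 2205/4 = 0  ⇒  r_C1 = 21/2 (r>0 drops 1)

21/2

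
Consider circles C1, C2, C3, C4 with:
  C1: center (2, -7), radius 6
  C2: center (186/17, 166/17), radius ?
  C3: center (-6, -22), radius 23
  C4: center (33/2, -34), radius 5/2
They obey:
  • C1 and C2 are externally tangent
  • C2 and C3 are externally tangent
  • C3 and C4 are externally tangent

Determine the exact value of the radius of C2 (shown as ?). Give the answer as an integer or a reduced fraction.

13

1. [ext C1·C2]  r_C2² + 12r_C2 − 325 = 0  ⇒  r_C2 = 13 (r>0 drops 1)
2. [ext C2·C3]  r_C2² + 46r_C2 − 767 = 0  ⇒  r_C2 = 13 (r>0 drops 1)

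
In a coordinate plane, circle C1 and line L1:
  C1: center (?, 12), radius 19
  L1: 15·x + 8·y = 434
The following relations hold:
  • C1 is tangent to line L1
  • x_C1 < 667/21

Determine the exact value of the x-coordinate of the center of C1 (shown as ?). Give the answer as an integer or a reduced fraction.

1

1. [C1‖L1]  x_C1² − (676/15)x_C1 + 661/15 = 0  ⇒  x_C1 = 1 or 661/15
2. given x_C1 < 667/21: keep 1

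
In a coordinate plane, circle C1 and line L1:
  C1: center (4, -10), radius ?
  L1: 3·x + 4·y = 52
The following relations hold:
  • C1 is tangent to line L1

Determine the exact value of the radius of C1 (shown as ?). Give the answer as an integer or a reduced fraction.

16

1. [C1‖L1]  r_C1² − 256 = 0  ⇒  r_C1 = 16 (r>0 drops 1)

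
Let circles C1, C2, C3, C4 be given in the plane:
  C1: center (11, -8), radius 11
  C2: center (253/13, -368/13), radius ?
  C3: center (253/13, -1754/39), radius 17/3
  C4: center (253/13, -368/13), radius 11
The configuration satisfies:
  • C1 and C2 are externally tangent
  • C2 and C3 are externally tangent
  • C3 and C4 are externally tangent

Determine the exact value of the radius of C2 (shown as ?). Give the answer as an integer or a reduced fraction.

11

1. [ext C1·C2]  r_C2² + 22r_C2 − 363 = 0  ⇒  r_C2 = 11 (r>0 drops 1)
2. [ext C2·C3]  r_C2² + (34/3)r_C2 − 737/3 = 0  ⇒  r_C2 = 11 (r>0 drops 1)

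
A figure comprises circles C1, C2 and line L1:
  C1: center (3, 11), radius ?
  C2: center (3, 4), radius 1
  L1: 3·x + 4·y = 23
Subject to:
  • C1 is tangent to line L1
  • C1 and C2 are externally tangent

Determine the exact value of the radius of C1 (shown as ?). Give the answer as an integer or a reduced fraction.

1. [C1‖L1]  r_C1² − 36 = 0  ⇒  r_C1 = 6 (r>0 drops 1)
2. [ext C1·C2]  r_C1² + 2r_C1 − 48 = 0  ⇒  r_C1 = 6 (r>0 drops 1)

6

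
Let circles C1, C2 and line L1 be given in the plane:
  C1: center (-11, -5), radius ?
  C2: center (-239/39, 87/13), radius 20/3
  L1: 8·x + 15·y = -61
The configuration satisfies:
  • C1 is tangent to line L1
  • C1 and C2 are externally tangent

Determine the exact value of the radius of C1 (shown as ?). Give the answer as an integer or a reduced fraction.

6

1. [C1‖L1]  r_C1² − 36 = 0  ⇒  r_C1 = 6 (r>0 drops 1)
2. [ext C1·C2]  r_C1² + (40/3)r_C1 − 116 = 0  ⇒  r_C1 = 6 (r>0 drops 1)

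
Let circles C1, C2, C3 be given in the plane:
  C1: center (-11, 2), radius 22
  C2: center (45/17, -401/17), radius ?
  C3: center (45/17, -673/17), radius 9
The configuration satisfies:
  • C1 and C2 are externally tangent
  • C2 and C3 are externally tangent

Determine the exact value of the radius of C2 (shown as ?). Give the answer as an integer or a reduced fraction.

1. [ext C1·C2]  r_C2² + 44r_C2 − 357 = 0  ⇒  r_C2 = 7 (r>0 drops 1)
2. [ext C2·C3]  r_C2² + 18r_C2 − 175 = 0  ⇒  r_C2 = 7 (r>0 drops 1)

7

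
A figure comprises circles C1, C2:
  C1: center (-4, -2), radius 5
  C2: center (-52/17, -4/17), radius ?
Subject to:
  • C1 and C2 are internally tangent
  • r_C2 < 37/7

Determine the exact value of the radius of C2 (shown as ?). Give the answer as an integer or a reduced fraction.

1. [int C1,C2]  r_C2² − 10r_C2 + 21 = 0  ⇒  r_C2 = 3 or 7
2. given r_C2 < 37/7: keep 3

3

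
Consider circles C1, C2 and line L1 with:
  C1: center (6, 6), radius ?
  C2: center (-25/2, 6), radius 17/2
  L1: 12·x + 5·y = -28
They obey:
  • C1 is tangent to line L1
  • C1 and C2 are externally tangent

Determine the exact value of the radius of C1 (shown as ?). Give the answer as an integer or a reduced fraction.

10

1. [C1‖L1]  r_C1² − 100 = 0  ⇒  r_C1 = 10 (r>0 drops 1)
2. [ext C1·C2]  r_C1² + 17r_C1 − 270 = 0  ⇒  r_C1 = 10 (r>0 drops 1)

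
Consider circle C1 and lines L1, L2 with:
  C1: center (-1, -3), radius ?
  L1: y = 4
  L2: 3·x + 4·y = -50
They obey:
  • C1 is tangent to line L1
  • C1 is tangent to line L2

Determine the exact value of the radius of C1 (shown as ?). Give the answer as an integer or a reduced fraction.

1. [C1‖L1]  r_C1² − 49 = 0  ⇒  r_C1 = 7 (r>0 drops 1)
2. [C1‖L2]  r_C1² − 49 = 0  ⇒  r_C1 = 7 (r>0 drops 1)

7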